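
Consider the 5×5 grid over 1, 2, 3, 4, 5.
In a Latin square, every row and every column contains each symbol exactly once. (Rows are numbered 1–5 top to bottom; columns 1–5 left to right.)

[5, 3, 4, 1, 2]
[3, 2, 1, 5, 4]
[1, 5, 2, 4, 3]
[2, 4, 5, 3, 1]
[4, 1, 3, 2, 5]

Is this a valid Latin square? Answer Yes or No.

Each row is a permutation of the 5 symbols, and so is each column.

Yes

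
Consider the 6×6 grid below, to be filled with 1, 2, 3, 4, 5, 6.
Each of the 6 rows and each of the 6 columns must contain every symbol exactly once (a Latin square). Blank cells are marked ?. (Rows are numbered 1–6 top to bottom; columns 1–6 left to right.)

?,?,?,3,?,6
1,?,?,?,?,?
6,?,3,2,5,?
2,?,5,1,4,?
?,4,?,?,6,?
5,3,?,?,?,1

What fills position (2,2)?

2

Row 1, column 1: row 1 has {3, 6} and column 1 has {1, 2, 5, 6}, leaving only 4.
Row 3, column 2: row 3 has {2, 3, 5, 6} and column 2 has {3, 4}, leaving only 1.
Row 3, column 6: row 3 has {1, 2, 3, 5, 6} and column 6 has {1, 6}, leaving only 4.
Row 4, column 2: row 4 has {1, 2, 4, 5} and column 2 has {1, 3, 4}, leaving only 6.
Row 4, column 6: row 4 has {1, 2, 4, 5, 6} and column 6 has {1, 4, 6}, leaving only 3.
Row 5, column 1: row 5 has {4, 6} and column 1 has {1, 2, 4, 5, 6}, leaving only 3.
Row 5, column 4: row 5 has {3, 4, 6} and column 4 has {1, 2, 3}, leaving only 5.
Row 5, column 6: row 5 has {3, 4, 5, 6} and column 6 has {1, 3, 4, 6}, leaving only 2.
Row 2, column 6: row 2 has {1} and column 6 has {1, 2, 3, 4, 6}, leaving only 5.
Row 2 already has {1, 5} and column 2 already has {1, 3, 4, 6}, so row 2, column 2 must be 2.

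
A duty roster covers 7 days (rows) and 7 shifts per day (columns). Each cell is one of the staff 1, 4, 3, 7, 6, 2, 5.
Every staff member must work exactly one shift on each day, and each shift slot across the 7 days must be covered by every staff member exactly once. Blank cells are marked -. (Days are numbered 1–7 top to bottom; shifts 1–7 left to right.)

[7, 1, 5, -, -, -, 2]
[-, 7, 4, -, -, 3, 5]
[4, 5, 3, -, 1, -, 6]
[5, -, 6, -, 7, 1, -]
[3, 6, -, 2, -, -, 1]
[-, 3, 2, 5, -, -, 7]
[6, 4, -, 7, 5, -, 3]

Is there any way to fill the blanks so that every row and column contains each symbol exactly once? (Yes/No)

No

Day 3, shift 4: day 3 together with shift 4 already contain {1, 4, 3, 7, 6, 2, 5} — every symbol — so nothing can go there. The grid has no valid completion.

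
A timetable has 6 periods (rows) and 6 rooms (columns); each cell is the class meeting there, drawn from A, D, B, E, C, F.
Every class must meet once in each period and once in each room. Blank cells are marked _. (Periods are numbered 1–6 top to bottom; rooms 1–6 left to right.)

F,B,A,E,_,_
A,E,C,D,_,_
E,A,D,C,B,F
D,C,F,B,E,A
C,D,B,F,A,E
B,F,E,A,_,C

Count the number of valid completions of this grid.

1

Period 1, room 5: eliminating its period and room leaves {D, C}.
Period 1, room 6: eliminating its period and room leaves {D}.
Period 2, room 5: eliminating its period and room leaves {F}.
Period 2, room 6: eliminating its period and room leaves {B}.
Period 6, room 5: eliminating its period and room leaves {D}.
Only one assignment across all blanks avoids any period or room repeat, giving 1 completion.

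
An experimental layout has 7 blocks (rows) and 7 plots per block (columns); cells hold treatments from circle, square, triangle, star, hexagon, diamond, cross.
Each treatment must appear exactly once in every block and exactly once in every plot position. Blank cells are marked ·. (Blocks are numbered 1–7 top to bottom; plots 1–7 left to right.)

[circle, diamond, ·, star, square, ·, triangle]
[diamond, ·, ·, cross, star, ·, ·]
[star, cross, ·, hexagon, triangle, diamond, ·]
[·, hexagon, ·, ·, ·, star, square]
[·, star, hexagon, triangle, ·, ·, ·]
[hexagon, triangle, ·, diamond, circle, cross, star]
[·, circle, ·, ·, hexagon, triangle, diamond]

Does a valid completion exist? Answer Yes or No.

No

Block 1, plot 3: block 1 has {circle, square, triangle, star, diamond} and plot 3 has {hexagon}, so it must be cross.
Block 1, plot 6: block 1 has {circle, square, triangle, star, diamond, cross} and plot 6 has {triangle, star, diamond, cross}, so it must be hexagon.
Block 2, plot 2: block 2 has {star, diamond, cross} and plot 2 has {circle, triangle, star, hexagon, diamond, cross}, so it must be square.
Block 2, plot 6: block 2 has {square, star, diamond, cross} and plot 6 has {triangle, star, hexagon, diamond, cross}, so it must be circle.
Block 2, plot 3: block 2 has {circle, square, star, diamond, cross} and plot 3 has {hexagon, cross}, so it must be triangle.
Block 2, plot 7: block 2 has {circle, square, triangle, star, diamond, cross} and plot 7 has {square, triangle, star, diamond}, so it must be hexagon.
Block 3, plot 7: block 3 has {triangle, star, hexagon, diamond, cross} and plot 7 has {square, triangle, star, hexagon, diamond}, so it must be circle.
Block 3, plot 3: block 3 has {circle, triangle, star, hexagon, diamond, cross} and plot 3 has {triangle, hexagon, cross}, so it must be square.
Now block 6, plot 3: block 6 together with plot 3 already contain {circle, square, triangle, star, hexagon, diamond, cross} — every symbol — so nothing can go there. The grid has no valid completion.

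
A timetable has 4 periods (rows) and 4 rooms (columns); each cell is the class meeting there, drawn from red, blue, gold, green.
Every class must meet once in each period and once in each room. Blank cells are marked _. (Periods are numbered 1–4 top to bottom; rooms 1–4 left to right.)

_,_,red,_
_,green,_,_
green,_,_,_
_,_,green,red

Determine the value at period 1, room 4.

Period 1, room 4 is narrowed to {blue, gold, green}.
If it were blue, then period 1, room 2 would be left with no valid symbol.
If it were gold, then period 1, room 2 would be left with no valid symbol.
So period 1, room 4 must be green.

green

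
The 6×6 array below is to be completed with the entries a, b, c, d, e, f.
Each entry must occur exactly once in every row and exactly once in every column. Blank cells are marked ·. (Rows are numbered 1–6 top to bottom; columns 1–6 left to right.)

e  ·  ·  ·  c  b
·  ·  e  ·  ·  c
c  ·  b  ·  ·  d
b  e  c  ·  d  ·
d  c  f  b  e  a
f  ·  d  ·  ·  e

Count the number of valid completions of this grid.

3

Row 1, column 2: eliminating its row and column leaves {a, d, f}.
Row 1, column 3: eliminating its row and column leaves {a}.
Row 1, column 4: eliminating its row and column leaves {a, d, f}.
Row 2, column 1: eliminating its row and column leaves {a}.
Row 2, column 2: eliminating its row and column leaves {a, b, d, f}.
Row 2, column 4: eliminating its row and column leaves {a, d, f}.
Row 2, column 5: eliminating its row and column leaves {a, b, f}.
Row 3, column 2: eliminating its row and column leaves {a, f}.
Row 3, column 4: eliminating its row and column leaves {a, e, f}.
Row 3, column 5: eliminating its row and column leaves {a, f}.
Row 4, column 4: eliminating its row and column leaves {a, f}.
Row 4, column 6: eliminating its row and column leaves {f}.
Row 6, column 2: eliminating its row and column leaves {a, b}.
Row 6, column 4: eliminating its row and column leaves {a, c}.
Row 6, column 5: eliminating its row and column leaves {a, b}.
Enumerating the assignments across these blanks that avoid any row or column repeat gives 3 completions.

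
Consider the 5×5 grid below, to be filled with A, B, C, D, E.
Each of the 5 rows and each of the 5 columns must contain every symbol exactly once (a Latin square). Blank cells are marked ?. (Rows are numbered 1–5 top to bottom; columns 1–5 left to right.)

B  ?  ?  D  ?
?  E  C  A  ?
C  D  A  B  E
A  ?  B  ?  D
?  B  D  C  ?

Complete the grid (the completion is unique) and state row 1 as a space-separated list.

B A E D C

Row 1, column 3: row 1 has {B, D} and column 3 has {A, B, C, D}, leaving only E.
Row 2, column 1: row 2 has {A, C, E} and column 1 has {A, B, C}, leaving only D.
Row 2, column 5: row 2 has {A, C, D, E} and column 5 has {D, E}, leaving only B.
Row 4, column 2: row 4 has {A, B, D} and column 2 has {B, D, E}, leaving only C.
Row 1, column 2: row 1 has {B, D, E} and column 2 has {B, C, D, E}, leaving only A.
Row 1, column 5: row 1 has {A, B, D, E} and column 5 has {B, D, E}, leaving only C.
So row 1 reads: B A E D C.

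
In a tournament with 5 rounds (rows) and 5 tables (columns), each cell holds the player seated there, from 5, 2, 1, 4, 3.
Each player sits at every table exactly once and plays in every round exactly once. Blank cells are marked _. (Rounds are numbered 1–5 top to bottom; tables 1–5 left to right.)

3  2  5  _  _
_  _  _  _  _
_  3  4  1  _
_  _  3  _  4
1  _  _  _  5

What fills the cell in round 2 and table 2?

Round 1, table 4: round 1 has {5, 2, 3} and table 4 has {1}, leaving only 4.
Round 1, table 5: round 1 has {5, 2, 4, 3} and table 5 has {5, 4}, leaving only 1.
Round 3, table 5: round 3 has {1, 4, 3} and table 5 has {5, 1, 4}, leaving only 2.
Round 2, table 5: round 2 has {} and table 5 has {5, 2, 1, 4}, leaving only 3.
Round 3, table 1: round 3 has {2, 1, 4, 3} and table 1 has {1, 3}, leaving only 5.
Round 4, table 1: round 4 has {4, 3} and table 1 has {5, 1, 3}, leaving only 2.
Round 2, table 1: round 2 has {3} and table 1 has {5, 2, 1, 3}, leaving only 4.
Round 4, table 4: round 4 has {2, 4, 3} and table 4 has {1, 4}, leaving only 5.
Round 2, table 4: round 2 has {4, 3} and table 4 has {5, 1, 4}, leaving only 2.
Round 2, table 3: round 2 has {2, 4, 3} and table 3 has {5, 4, 3}, leaving only 1.
Round 2 already has {2, 1, 4, 3} and table 2 already has {2, 3}, so round 2, table 2 must be 5.

5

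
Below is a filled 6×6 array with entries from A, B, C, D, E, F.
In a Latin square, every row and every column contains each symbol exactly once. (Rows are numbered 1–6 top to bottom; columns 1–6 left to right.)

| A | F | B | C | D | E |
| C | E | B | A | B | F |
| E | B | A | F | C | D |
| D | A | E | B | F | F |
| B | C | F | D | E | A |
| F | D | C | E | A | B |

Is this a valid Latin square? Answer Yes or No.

No

Row 4 contains F twice (at columns 5 and 6); row 2 is also not a permutation.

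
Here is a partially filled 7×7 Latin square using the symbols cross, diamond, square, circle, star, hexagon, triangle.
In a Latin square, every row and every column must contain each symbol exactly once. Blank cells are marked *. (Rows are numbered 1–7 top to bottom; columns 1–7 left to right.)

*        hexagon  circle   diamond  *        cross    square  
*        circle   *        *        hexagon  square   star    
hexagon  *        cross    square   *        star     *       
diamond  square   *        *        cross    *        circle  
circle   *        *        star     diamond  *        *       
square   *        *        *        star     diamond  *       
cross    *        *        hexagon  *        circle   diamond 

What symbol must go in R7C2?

star

Row 1, column 5: row 1 has {cross, diamond, square, circle, hexagon} and column 5 has {cross, diamond, star, hexagon}, leaving only triangle.
Row 1, column 1: row 1 has {cross, diamond, square, circle, hexagon, triangle} and column 1 has {cross, diamond, square, circle, hexagon}, leaving only star.
Row 2, column 1: row 2 has {square, circle, star, hexagon} and column 1 has {cross, diamond, square, circle, star, hexagon}, leaving only triangle.
Row 2, column 3: row 2 has {square, circle, star, hexagon, triangle} and column 3 has {cross, circle}, leaving only diamond.
Row 2, column 4: row 2 has {diamond, square, circle, star, hexagon, triangle} and column 4 has {diamond, square, star, hexagon}, leaving only cross.
Row 3, column 5: row 3 has {cross, square, star, hexagon} and column 5 has {cross, diamond, star, hexagon, triangle}, leaving only circle.
Row 3, column 7: row 3 has {cross, square, circle, star, hexagon} and column 7 has {diamond, square, circle, star}, leaving only triangle.
Row 3, column 2: row 3 has {cross, square, circle, star, hexagon, triangle} and column 2 has {square, circle, hexagon}, leaving only diamond.
Row 4, column 4: row 4 has {cross, diamond, square, circle} and column 4 has {cross, diamond, square, star, hexagon}, leaving only triangle.
Row 4, column 6: row 4 has {cross, diamond, square, circle, triangle} and column 6 has {cross, diamond, square, circle, star}, leaving only hexagon.
Row 4, column 3: row 4 has {cross, diamond, square, circle, hexagon, triangle} and column 3 has {cross, diamond, circle}, leaving only star.
Row 5, column 6: row 5 has {diamond, circle, star} and column 6 has {cross, diamond, square, circle, star, hexagon}, leaving only triangle.
Row 5, column 2: row 5 has {diamond, circle, star, triangle} and column 2 has {diamond, square, circle, hexagon}, leaving only cross.
Row 5, column 7: row 5 has {cross, diamond, circle, star, triangle} and column 7 has {diamond, square, circle, star, triangle}, leaving only hexagon.
Row 5, column 3: row 5 has {cross, diamond, circle, star, hexagon, triangle} and column 3 has {cross, diamond, circle, star}, leaving only square.
Row 6, column 2: row 6 has {diamond, square, star} and column 2 has {cross, diamond, square, circle, hexagon}, leaving only triangle.
Row 7 already has {cross, diamond, circle, hexagon} and column 2 already has {cross, diamond, square, circle, hexagon, triangle}, so row 7, column 2 must be star.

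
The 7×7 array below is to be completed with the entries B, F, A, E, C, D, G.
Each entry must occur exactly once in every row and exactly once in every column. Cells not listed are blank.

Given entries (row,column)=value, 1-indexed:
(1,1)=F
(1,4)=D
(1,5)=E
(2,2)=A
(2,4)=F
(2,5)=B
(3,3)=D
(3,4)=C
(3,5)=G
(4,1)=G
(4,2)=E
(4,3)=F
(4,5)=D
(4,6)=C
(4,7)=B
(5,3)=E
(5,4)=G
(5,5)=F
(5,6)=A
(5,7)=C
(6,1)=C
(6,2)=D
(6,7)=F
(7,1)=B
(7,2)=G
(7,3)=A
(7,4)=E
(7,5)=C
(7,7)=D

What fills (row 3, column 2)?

F

Row 4, column 4: row 4 has {B, F, E, C, D, G} and column 4 has {F, E, C, D, G}, leaving only A.
Row 5, column 1: row 5 has {F, A, E, C, G} and column 1 has {B, F, C, G}, leaving only D.
Row 2, column 1: row 2 has {B, F, A} and column 1 has {B, F, C, D, G}, leaving only E.
Row 2, column 7: row 2 has {B, F, A, E} and column 7 has {B, F, C, D}, leaving only G.
Row 1, column 7: row 1 has {F, E, D} and column 7 has {B, F, C, D, G}, leaving only A.
Row 2, column 3: row 2 has {B, F, A, E, G} and column 3 has {F, A, E, D}, leaving only C.
Row 2, column 6: row 2 has {B, F, A, E, C, G} and column 6 has {A, C}, leaving only D.
Row 3, column 1: row 3 has {C, D, G} and column 1 has {B, F, E, C, D, G}, leaving only A.
Row 3, column 7: row 3 has {A, C, D, G} and column 7 has {B, F, A, C, D, G}, leaving only E.
Row 5, column 2: row 5 has {F, A, E, C, D, G} and column 2 has {A, E, D, G}, leaving only B.
Row 3 already has {A, E, C, D, G} and column 2 already has {B, A, E, D, G}, so row 3, column 2 must be F.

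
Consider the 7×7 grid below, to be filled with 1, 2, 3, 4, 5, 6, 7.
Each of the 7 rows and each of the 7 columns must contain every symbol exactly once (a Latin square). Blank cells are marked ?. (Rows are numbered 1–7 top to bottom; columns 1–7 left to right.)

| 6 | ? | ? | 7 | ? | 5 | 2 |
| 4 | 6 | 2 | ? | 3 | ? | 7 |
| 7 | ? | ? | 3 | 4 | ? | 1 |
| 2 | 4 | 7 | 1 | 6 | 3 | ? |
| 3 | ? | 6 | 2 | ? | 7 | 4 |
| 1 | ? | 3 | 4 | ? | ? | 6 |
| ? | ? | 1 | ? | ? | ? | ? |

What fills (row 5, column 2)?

Row 1, column 3: row 1 has {2, 5, 6, 7} and column 3 has {1, 2, 3, 6, 7}, leaving only 4.
Row 1, column 5: row 1 has {2, 4, 5, 6, 7} and column 5 has {3, 4, 6}, leaving only 1.
Row 1, column 2: row 1 has {1, 2, 4, 5, 6, 7} and column 2 has {4, 6}, leaving only 3.
Row 2, column 4: row 2 has {2, 3, 4, 6, 7} and column 4 has {1, 2, 3, 4, 7}, leaving only 5.
Row 2, column 6: row 2 has {2, 3, 4, 5, 6, 7} and column 6 has {3, 5, 7}, leaving only 1.
Row 3, column 3: row 3 has {1, 3, 4, 7} and column 3 has {1, 2, 3, 4, 6, 7}, leaving only 5.
Row 3, column 2: row 3 has {1, 3, 4, 5, 7} and column 2 has {3, 4, 6}, leaving only 2.
Row 3, column 6: row 3 has {1, 2, 3, 4, 5, 7} and column 6 has {1, 3, 5, 7}, leaving only 6.
Row 4, column 7: row 4 has {1, 2, 3, 4, 6, 7} and column 7 has {1, 2, 4, 6, 7}, leaving only 5.
Row 5, column 5: row 5 has {2, 3, 4, 6, 7} and column 5 has {1, 3, 4, 6}, leaving only 5.
Row 5 already has {2, 3, 4, 5, 6, 7} and column 2 already has {2, 3, 4, 6}, so row 5, column 2 must be 1.

1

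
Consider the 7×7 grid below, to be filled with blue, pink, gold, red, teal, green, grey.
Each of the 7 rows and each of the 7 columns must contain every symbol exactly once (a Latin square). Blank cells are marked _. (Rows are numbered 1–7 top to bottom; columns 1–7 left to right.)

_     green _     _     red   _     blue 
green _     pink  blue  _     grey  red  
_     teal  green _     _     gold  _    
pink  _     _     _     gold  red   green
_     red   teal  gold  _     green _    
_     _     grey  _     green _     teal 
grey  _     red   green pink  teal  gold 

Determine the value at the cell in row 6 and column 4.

Row 1, column 3: row 1 has {blue, red, green} and column 3 has {pink, red, teal, green, grey}, leaving only gold.
Row 1, column 1: row 1 has {blue, gold, red, green} and column 1 has {pink, green, grey}, leaving only teal.
Row 1, column 6: row 1 has {blue, gold, red, teal, green} and column 6 has {gold, red, teal, green, grey}, leaving only pink.
Row 1, column 4: row 1 has {blue, pink, gold, red, teal, green} and column 4 has {blue, gold, green}, leaving only grey.
Row 2, column 2: row 2 has {blue, pink, red, green, grey} and column 2 has {red, teal, green}, leaving only gold.
Row 2, column 5: row 2 has {blue, pink, gold, red, green, grey} and column 5 has {pink, gold, red, green}, leaving only teal.
Row 4, column 3: row 4 has {pink, gold, red, green} and column 3 has {pink, gold, red, teal, green, grey}, leaving only blue.
Row 4, column 2: row 4 has {blue, pink, gold, red, green} and column 2 has {gold, red, teal, green}, leaving only grey.
Row 4, column 4: row 4 has {blue, pink, gold, red, green, grey} and column 4 has {blue, gold, green, grey}, leaving only teal.
Row 5, column 1: row 5 has {gold, red, teal, green} and column 1 has {pink, teal, green, grey}, leaving only blue.
Row 3, column 1: row 3 has {gold, teal, green} and column 1 has {blue, pink, teal, green, grey}, leaving only red.
Row 3, column 4: row 3 has {gold, red, teal, green} and column 4 has {blue, gold, teal, green, grey}, leaving only pink.
Row 6 already has {teal, green, grey} and column 4 already has {blue, pink, gold, teal, green, grey}, so row 6, column 4 must be red.

red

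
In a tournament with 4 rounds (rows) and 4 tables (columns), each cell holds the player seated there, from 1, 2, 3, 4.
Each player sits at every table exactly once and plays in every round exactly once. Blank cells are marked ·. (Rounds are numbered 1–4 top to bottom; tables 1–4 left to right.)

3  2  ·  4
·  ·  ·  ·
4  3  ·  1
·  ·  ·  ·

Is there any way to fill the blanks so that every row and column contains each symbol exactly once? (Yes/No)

Yes

No round or table among the givens repeats a symbol, and propagating forced cells runs into no contradiction.
One valid completion exists (for instance, 3 2 1 4 / 2 1 4 3 / 4 3 2 1 / 1 4 3 2).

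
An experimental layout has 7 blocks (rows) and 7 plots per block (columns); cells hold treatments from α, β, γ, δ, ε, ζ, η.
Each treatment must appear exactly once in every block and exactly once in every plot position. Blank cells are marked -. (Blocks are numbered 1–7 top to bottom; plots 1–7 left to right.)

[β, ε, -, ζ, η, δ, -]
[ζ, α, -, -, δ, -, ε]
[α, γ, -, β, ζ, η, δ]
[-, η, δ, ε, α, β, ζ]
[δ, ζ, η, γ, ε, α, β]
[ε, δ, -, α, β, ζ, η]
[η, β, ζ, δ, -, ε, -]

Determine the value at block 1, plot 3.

Block 2, plot 4: block 2 has {α, δ, ε, ζ} and plot 4 has {α, β, γ, δ, ε, ζ}, leaving only η.
Block 2, plot 6: block 2 has {α, δ, ε, ζ, η} and plot 6 has {α, β, δ, ε, ζ, η}, leaving only γ.
Block 2, plot 3: block 2 has {α, γ, δ, ε, ζ, η} and plot 3 has {δ, ζ, η}, leaving only β.
Block 3, plot 3: block 3 has {α, β, γ, δ, ζ, η} and plot 3 has {β, δ, ζ, η}, leaving only ε.
Block 4, plot 1: block 4 has {α, β, δ, ε, ζ, η} and plot 1 has {α, β, δ, ε, ζ, η}, leaving only γ.
Block 6, plot 3: block 6 has {α, β, δ, ε, ζ, η} and plot 3 has {β, δ, ε, ζ, η}, leaving only γ.
Block 1 already has {β, δ, ε, ζ, η} and plot 3 already has {β, γ, δ, ε, ζ, η}, so block 1, plot 3 must be α.

α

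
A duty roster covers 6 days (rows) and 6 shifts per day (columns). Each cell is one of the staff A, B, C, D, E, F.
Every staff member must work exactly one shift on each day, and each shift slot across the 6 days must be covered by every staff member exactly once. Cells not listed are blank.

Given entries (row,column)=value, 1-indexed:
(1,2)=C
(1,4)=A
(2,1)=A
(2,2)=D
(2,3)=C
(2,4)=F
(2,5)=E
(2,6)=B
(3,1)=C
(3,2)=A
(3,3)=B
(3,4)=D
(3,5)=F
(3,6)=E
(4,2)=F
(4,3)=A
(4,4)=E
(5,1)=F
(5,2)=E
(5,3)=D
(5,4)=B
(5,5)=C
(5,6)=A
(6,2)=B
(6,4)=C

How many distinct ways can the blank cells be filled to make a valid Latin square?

3

Day 1, shift 1: eliminating its day and shift leaves {B, D, E}.
Day 1, shift 3: eliminating its day and shift leaves {E, F}.
Day 1, shift 5: eliminating its day and shift leaves {B, D}.
Day 1, shift 6: eliminating its day and shift leaves {D, F}.
Day 4, shift 1: eliminating its day and shift leaves {B, D}.
Day 4, shift 5: eliminating its day and shift leaves {B, D}.
Day 4, shift 6: eliminating its day and shift leaves {C, D}.
Day 6, shift 1: eliminating its day and shift leaves {D, E}.
Day 6, shift 3: eliminating its day and shift leaves {E, F}.
Day 6, shift 5: eliminating its day and shift leaves {A, D}.
Day 6, shift 6: eliminating its day and shift leaves {D, F}.
Enumerating the assignments across these blanks that avoid any day or shift repeat gives 3 completions.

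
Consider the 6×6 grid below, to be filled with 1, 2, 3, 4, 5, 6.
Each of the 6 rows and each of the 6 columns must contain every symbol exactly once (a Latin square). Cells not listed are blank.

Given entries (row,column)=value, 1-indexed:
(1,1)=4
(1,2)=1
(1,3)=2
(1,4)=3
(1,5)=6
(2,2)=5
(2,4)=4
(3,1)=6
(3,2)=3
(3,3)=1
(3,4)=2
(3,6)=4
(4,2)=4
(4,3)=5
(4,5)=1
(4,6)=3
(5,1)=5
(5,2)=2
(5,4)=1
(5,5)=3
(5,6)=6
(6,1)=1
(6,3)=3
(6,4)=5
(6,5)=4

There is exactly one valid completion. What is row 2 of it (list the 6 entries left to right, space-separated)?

3 5 6 4 2 1

Row 2, column 3: row 2 has {4, 5} and column 3 has {1, 2, 3, 5}, leaving only 6.
Row 2, column 5: row 2 has {4, 5, 6} and column 5 has {1, 3, 4, 6}, leaving only 2.
Row 2, column 1: row 2 has {2, 4, 5, 6} and column 1 has {1, 4, 5, 6}, leaving only 3.
Row 2, column 6: row 2 has {2, 3, 4, 5, 6} and column 6 has {3, 4, 6}, leaving only 1.
So row 2 reads: 3 5 6 4 2 1.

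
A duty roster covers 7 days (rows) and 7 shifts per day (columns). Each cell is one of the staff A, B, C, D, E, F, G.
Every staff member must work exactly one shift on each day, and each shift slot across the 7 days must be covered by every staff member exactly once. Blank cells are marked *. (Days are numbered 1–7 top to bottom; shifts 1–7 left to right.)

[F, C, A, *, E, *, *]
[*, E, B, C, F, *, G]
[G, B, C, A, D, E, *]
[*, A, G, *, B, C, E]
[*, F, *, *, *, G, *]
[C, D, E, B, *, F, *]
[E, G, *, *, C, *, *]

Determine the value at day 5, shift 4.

E

Day 3, shift 7: day 3 has {A, B, C, D, E, G} and shift 7 has {E, G}, leaving only F.
Day 4, shift 1: day 4 has {A, B, C, E, G} and shift 1 has {C, E, F, G}, leaving only D.
Day 2, shift 1: day 2 has {B, C, E, F, G} and shift 1 has {C, D, E, F, G}, leaving only A.
Day 2, shift 6: day 2 has {A, B, C, E, F, G} and shift 6 has {C, E, F, G}, leaving only D.
Day 1, shift 6: day 1 has {A, C, E, F} and shift 6 has {C, D, E, F, G}, leaving only B.
Day 1, shift 7: day 1 has {A, B, C, E, F} and shift 7 has {E, F, G}, leaving only D.
Day 1, shift 4: day 1 has {A, B, C, D, E, F} and shift 4 has {A, B, C}, leaving only G.
Day 4, shift 4: day 4 has {A, B, C, D, E, G} and shift 4 has {A, B, C, G}, leaving only F.
Day 5, shift 1: day 5 has {F, G} and shift 1 has {A, C, D, E, F, G}, leaving only B.
Day 5, shift 3: day 5 has {B, F, G} and shift 3 has {A, B, C, E, G}, leaving only D.
Day 5 already has {B, D, F, G} and shift 4 already has {A, B, C, F, G}, so day 5, shift 4 must be E.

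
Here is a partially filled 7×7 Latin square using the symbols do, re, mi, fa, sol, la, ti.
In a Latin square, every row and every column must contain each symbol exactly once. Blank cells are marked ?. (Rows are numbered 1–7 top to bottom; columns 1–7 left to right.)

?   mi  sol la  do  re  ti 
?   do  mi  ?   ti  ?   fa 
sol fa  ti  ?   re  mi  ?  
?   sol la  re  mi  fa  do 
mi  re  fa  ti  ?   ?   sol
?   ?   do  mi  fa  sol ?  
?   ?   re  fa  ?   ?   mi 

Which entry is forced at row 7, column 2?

Row 1, column 1: row 1 has {do, re, mi, sol, la, ti} and column 1 has {mi, sol}, leaving only fa.
Row 2, column 4: row 2 has {do, mi, fa, ti} and column 4 has {re, mi, fa, la, ti}, leaving only sol.
Row 2, column 6: row 2 has {do, mi, fa, sol, ti} and column 6 has {re, mi, fa, sol}, leaving only la.
Row 2, column 1: row 2 has {do, mi, fa, sol, la, ti} and column 1 has {mi, fa, sol}, leaving only re.
Row 3, column 4: row 3 has {re, mi, fa, sol, ti} and column 4 has {re, mi, fa, sol, la, ti}, leaving only do.
Row 3, column 7: row 3 has {do, re, mi, fa, sol, ti} and column 7 has {do, mi, fa, sol, ti}, leaving only la.
Row 4, column 1: row 4 has {do, re, mi, fa, sol, la} and column 1 has {re, mi, fa, sol}, leaving only ti.
Row 5, column 5: row 5 has {re, mi, fa, sol, ti} and column 5 has {do, re, mi, fa, ti}, leaving only la.
Row 5, column 6: row 5 has {re, mi, fa, sol, la, ti} and column 6 has {re, mi, fa, sol, la}, leaving only do.
Row 6, column 1: row 6 has {do, mi, fa, sol} and column 1 has {re, mi, fa, sol, ti}, leaving only la.
Row 6, column 2: row 6 has {do, mi, fa, sol, la} and column 2 has {do, re, mi, fa, sol}, leaving only ti.
Row 7 already has {re, mi, fa} and column 2 already has {do, re, mi, fa, sol, ti}, so row 7, column 2 must be la.

la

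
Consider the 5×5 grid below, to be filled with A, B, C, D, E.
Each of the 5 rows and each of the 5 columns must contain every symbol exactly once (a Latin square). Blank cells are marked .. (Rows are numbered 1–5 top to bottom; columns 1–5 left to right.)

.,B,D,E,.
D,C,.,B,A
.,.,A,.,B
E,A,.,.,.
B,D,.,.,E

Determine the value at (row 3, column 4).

D

Row 1, column 5: row 1 has {B, D, E} and column 5 has {A, B, E}, leaving only C.
Row 1, column 1: row 1 has {B, C, D, E} and column 1 has {B, D, E}, leaving only A.
Row 2, column 3: row 2 has {A, B, C, D} and column 3 has {A, D}, leaving only E.
Row 3, column 1: row 3 has {A, B} and column 1 has {A, B, D, E}, leaving only C.
Row 3 already has {A, B, C} and column 4 already has {B, E}, so row 3, column 4 must be D.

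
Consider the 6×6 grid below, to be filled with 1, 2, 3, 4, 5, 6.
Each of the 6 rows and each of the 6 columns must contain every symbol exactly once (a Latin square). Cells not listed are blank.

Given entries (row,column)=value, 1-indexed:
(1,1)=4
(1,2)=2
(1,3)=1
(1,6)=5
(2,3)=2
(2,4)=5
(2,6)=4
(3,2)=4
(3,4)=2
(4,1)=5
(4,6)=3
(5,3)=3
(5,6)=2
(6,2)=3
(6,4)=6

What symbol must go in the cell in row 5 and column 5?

Row 1, column 4: row 1 has {1, 2, 4, 5} and column 4 has {2, 5, 6}, leaving only 3.
Row 1, column 5: row 1 has {1, 2, 3, 4, 5} and column 5 has {}, leaving only 6.
Row 6, column 6: row 6 has {3, 6} and column 6 has {2, 3, 4, 5}, leaving only 1.
Row 3, column 6: row 3 has {2, 4} and column 6 has {1, 2, 3, 4, 5}, leaving only 6.
Row 3, column 3: row 3 has {2, 4, 6} and column 3 has {1, 2, 3}, leaving only 5.
Row 6, column 1: row 6 has {1, 3, 6} and column 1 has {4, 5}, leaving only 2.
Row 6, column 3: row 6 has {1, 2, 3, 6} and column 3 has {1, 2, 3, 5}, leaving only 4.
Row 4, column 3: row 4 has {3, 5} and column 3 has {1, 2, 3, 4, 5}, leaving only 6.
Row 4, column 2: row 4 has {3, 5, 6} and column 2 has {2, 3, 4}, leaving only 1.
Row 2, column 2: row 2 has {2, 4, 5} and column 2 has {1, 2, 3, 4}, leaving only 6.
Row 4, column 4: row 4 has {1, 3, 5, 6} and column 4 has {2, 3, 5, 6}, leaving only 4.
Row 4, column 5: row 4 has {1, 3, 4, 5, 6} and column 5 has {6}, leaving only 2.
Row 5, column 2: row 5 has {2, 3} and column 2 has {1, 2, 3, 4, 6}, leaving only 5.
Row 5, column 4: row 5 has {2, 3, 5} and column 4 has {2, 3, 4, 5, 6}, leaving only 1.
Row 5 already has {1, 2, 3, 5} and column 5 already has {2, 6}, so row 5, column 5 must be 4.

4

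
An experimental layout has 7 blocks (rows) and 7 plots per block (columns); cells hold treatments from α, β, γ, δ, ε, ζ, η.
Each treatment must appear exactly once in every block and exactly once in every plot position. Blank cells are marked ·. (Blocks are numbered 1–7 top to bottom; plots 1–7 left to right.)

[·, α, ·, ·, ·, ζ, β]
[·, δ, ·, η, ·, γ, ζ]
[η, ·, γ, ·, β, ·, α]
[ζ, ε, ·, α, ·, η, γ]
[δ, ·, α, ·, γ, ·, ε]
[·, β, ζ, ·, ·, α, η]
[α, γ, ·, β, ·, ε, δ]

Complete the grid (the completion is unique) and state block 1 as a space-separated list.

Block 3, plot 2: block 3 has {α, β, γ, η} and plot 2 has {α, β, γ, δ, ε}, leaving only ζ.
Block 3, plot 6: block 3 has {α, β, γ, ζ, η} and plot 6 has {α, γ, ε, ζ, η}, leaving only δ.
Block 3, plot 4: block 3 has {α, β, γ, δ, ζ, η} and plot 4 has {α, β, η}, leaving only ε.
Block 4, plot 5: block 4 has {α, γ, ε, ζ, η} and plot 5 has {β, γ}, leaving only δ.
Block 4, plot 3: block 4 has {α, γ, δ, ε, ζ, η} and plot 3 has {α, γ, ζ}, leaving only β.
Block 2, plot 3: block 2 has {γ, δ, ζ, η} and plot 3 has {α, β, γ, ζ}, leaving only ε.
Block 2, plot 1: block 2 has {γ, δ, ε, ζ, η} and plot 1 has {α, δ, ζ, η}, leaving only β.
Block 2, plot 5: block 2 has {β, γ, δ, ε, ζ, η} and plot 5 has {β, γ, δ}, leaving only α.
Block 5, plot 2: block 5 has {α, γ, δ, ε} and plot 2 has {α, β, γ, δ, ε, ζ}, leaving only η.
Block 5, plot 4: block 5 has {α, γ, δ, ε, η} and plot 4 has {α, β, ε, η}, leaving only ζ.
Block 5, plot 6: block 5 has {α, γ, δ, ε, ζ, η} and plot 6 has {α, γ, δ, ε, ζ, η}, leaving only β.
Block 6, plot 5: block 6 has {α, β, ζ, η} and plot 5 has {α, β, γ, δ}, leaving only ε.
Block 1, plot 5: block 1 has {α, β, ζ} and plot 5 has {α, β, γ, δ, ε}, leaving only η.
Block 1, plot 3: block 1 has {α, β, ζ, η} and plot 3 has {α, β, γ, ε, ζ}, leaving only δ.
Block 1, plot 4: block 1 has {α, β, δ, ζ, η} and plot 4 has {α, β, ε, ζ, η}, leaving only γ.
Block 1, plot 1: block 1 has {α, β, γ, δ, ζ, η} and plot 1 has {α, β, δ, ζ, η}, leaving only ε.
So block 1 reads: ε α δ γ η ζ β.

ε α δ γ η ζ β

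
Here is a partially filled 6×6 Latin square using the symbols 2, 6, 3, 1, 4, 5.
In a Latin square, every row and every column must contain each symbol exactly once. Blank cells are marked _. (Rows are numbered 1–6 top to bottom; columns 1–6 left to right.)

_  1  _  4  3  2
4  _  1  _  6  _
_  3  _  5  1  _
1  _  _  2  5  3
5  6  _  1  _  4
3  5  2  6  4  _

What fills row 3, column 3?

Row 1, column 1: row 1 has {2, 3, 1, 4} and column 1 has {3, 1, 4, 5}, leaving only 6.
Row 1, column 3: row 1 has {2, 6, 3, 1, 4} and column 3 has {2, 1}, leaving only 5.
Row 2, column 2: row 2 has {6, 1, 4} and column 2 has {6, 3, 1, 5}, leaving only 2.
Row 2, column 4: row 2 has {2, 6, 1, 4} and column 4 has {2, 6, 1, 4, 5}, leaving only 3.
Row 2, column 6: row 2 has {2, 6, 3, 1, 4} and column 6 has {2, 3, 4}, leaving only 5.
Row 3, column 1: row 3 has {3, 1, 5} and column 1 has {6, 3, 1, 4, 5}, leaving only 2.
Row 3, column 6: row 3 has {2, 3, 1, 5} and column 6 has {2, 3, 4, 5}, leaving only 6.
Row 3 already has {2, 6, 3, 1, 5} and column 3 already has {2, 1, 5}, so row 3, column 3 must be 4.

4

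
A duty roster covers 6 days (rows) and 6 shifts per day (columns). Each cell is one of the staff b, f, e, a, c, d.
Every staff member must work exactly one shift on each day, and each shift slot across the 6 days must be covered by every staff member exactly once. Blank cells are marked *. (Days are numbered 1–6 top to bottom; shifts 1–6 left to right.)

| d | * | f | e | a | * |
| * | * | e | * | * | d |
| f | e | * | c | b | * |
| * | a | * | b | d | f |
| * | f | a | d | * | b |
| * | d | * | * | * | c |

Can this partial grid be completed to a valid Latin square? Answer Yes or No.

No

Day 1, shift 6: day 1 together with shift 6 already contain {b, f, e, a, c, d} — every symbol — so nothing can go there. The grid has no valid completion.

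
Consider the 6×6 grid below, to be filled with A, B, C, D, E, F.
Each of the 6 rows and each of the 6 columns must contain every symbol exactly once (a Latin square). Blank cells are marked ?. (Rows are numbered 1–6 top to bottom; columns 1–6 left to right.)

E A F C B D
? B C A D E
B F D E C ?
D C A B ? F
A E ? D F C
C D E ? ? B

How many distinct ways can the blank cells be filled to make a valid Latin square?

1

Row 2, column 1: eliminating its row and column leaves {F}.
Row 3, column 6: eliminating its row and column leaves {A}.
Row 4, column 5: eliminating its row and column leaves {E}.
Row 5, column 3: eliminating its row and column leaves {B}.
Row 6, column 4: eliminating its row and column leaves {F}.
Row 6, column 5: eliminating its row and column leaves {A}.
Only one assignment across all blanks avoids any row or column repeat, giving 1 completion.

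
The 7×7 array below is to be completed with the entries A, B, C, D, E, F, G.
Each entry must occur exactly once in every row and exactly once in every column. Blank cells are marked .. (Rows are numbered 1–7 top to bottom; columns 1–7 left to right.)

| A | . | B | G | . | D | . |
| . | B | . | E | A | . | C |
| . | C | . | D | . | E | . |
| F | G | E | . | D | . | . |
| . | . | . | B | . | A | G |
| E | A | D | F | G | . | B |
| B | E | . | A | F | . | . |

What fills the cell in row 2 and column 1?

Row 1, column 2: row 1 has {A, B, D, G} and column 2 has {A, B, C, E, G}, leaving only F.
Row 1, column 7: row 1 has {A, B, D, F, G} and column 7 has {B, C, G}, leaving only E.
Row 1, column 5: row 1 has {A, B, D, E, F, G} and column 5 has {A, D, F, G}, leaving only C.
Row 3, column 1: row 3 has {C, D, E} and column 1 has {A, B, E, F}, leaving only G.
Row 2 already has {A, B, C, E} and column 1 already has {A, B, E, F, G}, so row 2, column 1 must be D.

D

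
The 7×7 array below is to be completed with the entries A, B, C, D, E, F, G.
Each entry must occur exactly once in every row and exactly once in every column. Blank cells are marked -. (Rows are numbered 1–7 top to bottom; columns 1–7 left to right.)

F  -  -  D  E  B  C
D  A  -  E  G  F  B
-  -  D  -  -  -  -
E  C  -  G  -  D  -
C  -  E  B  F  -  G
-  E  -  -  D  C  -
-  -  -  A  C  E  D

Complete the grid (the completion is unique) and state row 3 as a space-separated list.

A F D C B G E

Row 1, column 2: row 1 has {B, C, D, E, F} and column 2 has {A, C, E}, leaving only G.
Row 1, column 3: row 1 has {B, C, D, E, F, G} and column 3 has {D, E}, leaving only A.
Row 2, column 3: row 2 has {A, B, D, E, F, G} and column 3 has {A, D, E}, leaving only C.
Row 5, column 2: row 5 has {B, C, E, F, G} and column 2 has {A, C, E, G}, leaving only D.
Row 5, column 6: row 5 has {B, C, D, E, F, G} and column 6 has {B, C, D, E, F}, leaving only A.
Row 3, column 6: row 3 has {D} and column 6 has {A, B, C, D, E, F}, leaving only G.
Row 6, column 4: row 6 has {C, D, E} and column 4 has {A, B, D, E, G}, leaving only F.
Row 3, column 4: row 3 has {D, G} and column 4 has {A, B, D, E, F, G}, leaving only C.
Row 6, column 7: row 6 has {C, D, E, F} and column 7 has {B, C, D, G}, leaving only A.
Row 4, column 7: row 4 has {C, D, E, G} and column 7 has {A, B, C, D, G}, leaving only F.
Row 3, column 7: row 3 has {C, D, G} and column 7 has {A, B, C, D, F, G}, leaving only E.
Row 4, column 3: row 4 has {C, D, E, F, G} and column 3 has {A, C, D, E}, leaving only B.
Row 4, column 5: row 4 has {B, C, D, E, F, G} and column 5 has {C, D, E, F, G}, leaving only A.
Row 3, column 5: row 3 has {C, D, E, G} and column 5 has {A, C, D, E, F, G}, leaving only B.
Row 3, column 1: row 3 has {B, C, D, E, G} and column 1 has {C, D, E, F}, leaving only A.
Row 3, column 2: row 3 has {A, B, C, D, E, G} and column 2 has {A, C, D, E, G}, leaving only F.
So row 3 reads: A F D C B G E.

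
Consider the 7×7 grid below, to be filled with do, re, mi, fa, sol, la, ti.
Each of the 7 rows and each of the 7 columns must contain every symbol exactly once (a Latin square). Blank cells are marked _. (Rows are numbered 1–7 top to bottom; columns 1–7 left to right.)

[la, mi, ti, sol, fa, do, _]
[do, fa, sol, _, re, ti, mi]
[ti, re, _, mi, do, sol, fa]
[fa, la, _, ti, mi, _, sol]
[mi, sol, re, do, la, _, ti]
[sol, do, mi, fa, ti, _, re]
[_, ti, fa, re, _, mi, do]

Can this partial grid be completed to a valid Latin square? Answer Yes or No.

Row 1, column 7: row 1 together with column 7 already contain {do, re, mi, fa, sol, la, ti} — every symbol — so nothing can go there. The grid has no valid completion.

No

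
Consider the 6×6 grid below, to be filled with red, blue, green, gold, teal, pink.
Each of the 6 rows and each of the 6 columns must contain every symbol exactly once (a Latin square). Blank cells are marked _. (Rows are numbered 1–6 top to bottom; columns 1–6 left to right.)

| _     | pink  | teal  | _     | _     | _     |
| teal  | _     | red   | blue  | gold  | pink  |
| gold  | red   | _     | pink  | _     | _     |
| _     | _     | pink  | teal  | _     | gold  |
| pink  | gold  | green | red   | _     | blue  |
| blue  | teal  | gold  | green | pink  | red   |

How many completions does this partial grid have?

Row 1, column 1: eliminating its row and column leaves {red, green}.
Row 1, column 4: eliminating its row and column leaves {gold}.
Row 1, column 5: eliminating its row and column leaves {red, blue, green}.
Row 1, column 6: eliminating its row and column leaves {green}.
Row 2, column 2: eliminating its row and column leaves {green}.
Row 3, column 3: eliminating its row and column leaves {blue}.
Row 3, column 5: eliminating its row and column leaves {blue, green, teal}.
Row 3, column 6: eliminating its row and column leaves {green, teal}.
Row 4, column 1: eliminating its row and column leaves {red, green}.
Row 4, column 2: eliminating its row and column leaves {blue, green}.
Row 4, column 5: eliminating its row and column leaves {red, blue, green}.
Row 5, column 5: eliminating its row and column leaves {teal}.
Only one assignment across all blanks avoids any row or column repeat, giving 1 completion.

1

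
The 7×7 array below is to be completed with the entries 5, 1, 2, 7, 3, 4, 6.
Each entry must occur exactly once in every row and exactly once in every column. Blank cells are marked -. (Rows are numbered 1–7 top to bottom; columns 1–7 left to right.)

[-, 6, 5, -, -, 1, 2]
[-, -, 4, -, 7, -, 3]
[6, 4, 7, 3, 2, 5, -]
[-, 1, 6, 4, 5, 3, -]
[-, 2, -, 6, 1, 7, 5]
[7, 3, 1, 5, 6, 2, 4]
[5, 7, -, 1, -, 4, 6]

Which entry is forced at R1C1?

Row 1, column 4: row 1 has {5, 1, 2, 6} and column 4 has {5, 1, 3, 4, 6}, leaving only 7.
Row 2, column 2: row 2 has {7, 3, 4} and column 2 has {1, 2, 7, 3, 4, 6}, leaving only 5.
Row 2, column 4: row 2 has {5, 7, 3, 4} and column 4 has {5, 1, 7, 3, 4, 6}, leaving only 2.
Row 2, column 1: row 2 has {5, 2, 7, 3, 4} and column 1 has {5, 7, 6}, leaving only 1.
Row 2, column 6: row 2 has {5, 1, 2, 7, 3, 4} and column 6 has {5, 1, 2, 7, 3, 4}, leaving only 6.
Row 3, column 7: row 3 has {5, 2, 7, 3, 4, 6} and column 7 has {5, 2, 3, 4, 6}, leaving only 1.
Row 4, column 1: row 4 has {5, 1, 3, 4, 6} and column 1 has {5, 1, 7, 6}, leaving only 2.
Row 4, column 7: row 4 has {5, 1, 2, 3, 4, 6} and column 7 has {5, 1, 2, 3, 4, 6}, leaving only 7.
Row 5, column 3: row 5 has {5, 1, 2, 7, 6} and column 3 has {5, 1, 7, 4, 6}, leaving only 3.
Row 5, column 1: row 5 has {5, 1, 2, 7, 3, 6} and column 1 has {5, 1, 2, 7, 6}, leaving only 4.
Row 1 already has {5, 1, 2, 7, 6} and column 1 already has {5, 1, 2, 7, 4, 6}, so row 1, column 1 must be 3.

3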